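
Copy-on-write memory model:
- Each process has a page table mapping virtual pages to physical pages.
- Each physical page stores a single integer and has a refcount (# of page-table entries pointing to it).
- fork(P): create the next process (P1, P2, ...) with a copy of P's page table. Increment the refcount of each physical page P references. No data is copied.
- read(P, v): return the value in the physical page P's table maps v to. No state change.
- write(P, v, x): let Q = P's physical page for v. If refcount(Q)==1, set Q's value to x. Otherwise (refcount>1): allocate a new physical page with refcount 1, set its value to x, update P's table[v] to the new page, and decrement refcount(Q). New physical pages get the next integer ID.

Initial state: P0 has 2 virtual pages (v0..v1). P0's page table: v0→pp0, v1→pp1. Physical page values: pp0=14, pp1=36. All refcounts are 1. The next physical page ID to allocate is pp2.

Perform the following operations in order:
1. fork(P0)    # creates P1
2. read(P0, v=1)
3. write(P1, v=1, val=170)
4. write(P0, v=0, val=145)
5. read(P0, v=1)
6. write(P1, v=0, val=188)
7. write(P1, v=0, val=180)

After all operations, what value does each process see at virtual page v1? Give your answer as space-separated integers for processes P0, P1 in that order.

Answer: 36 170

Derivation:
Op 1: fork(P0) -> P1. 2 ppages; refcounts: pp0:2 pp1:2
Op 2: read(P0, v1) -> 36. No state change.
Op 3: write(P1, v1, 170). refcount(pp1)=2>1 -> COPY to pp2. 3 ppages; refcounts: pp0:2 pp1:1 pp2:1
Op 4: write(P0, v0, 145). refcount(pp0)=2>1 -> COPY to pp3. 4 ppages; refcounts: pp0:1 pp1:1 pp2:1 pp3:1
Op 5: read(P0, v1) -> 36. No state change.
Op 6: write(P1, v0, 188). refcount(pp0)=1 -> write in place. 4 ppages; refcounts: pp0:1 pp1:1 pp2:1 pp3:1
Op 7: write(P1, v0, 180). refcount(pp0)=1 -> write in place. 4 ppages; refcounts: pp0:1 pp1:1 pp2:1 pp3:1
P0: v1 -> pp1 = 36
P1: v1 -> pp2 = 170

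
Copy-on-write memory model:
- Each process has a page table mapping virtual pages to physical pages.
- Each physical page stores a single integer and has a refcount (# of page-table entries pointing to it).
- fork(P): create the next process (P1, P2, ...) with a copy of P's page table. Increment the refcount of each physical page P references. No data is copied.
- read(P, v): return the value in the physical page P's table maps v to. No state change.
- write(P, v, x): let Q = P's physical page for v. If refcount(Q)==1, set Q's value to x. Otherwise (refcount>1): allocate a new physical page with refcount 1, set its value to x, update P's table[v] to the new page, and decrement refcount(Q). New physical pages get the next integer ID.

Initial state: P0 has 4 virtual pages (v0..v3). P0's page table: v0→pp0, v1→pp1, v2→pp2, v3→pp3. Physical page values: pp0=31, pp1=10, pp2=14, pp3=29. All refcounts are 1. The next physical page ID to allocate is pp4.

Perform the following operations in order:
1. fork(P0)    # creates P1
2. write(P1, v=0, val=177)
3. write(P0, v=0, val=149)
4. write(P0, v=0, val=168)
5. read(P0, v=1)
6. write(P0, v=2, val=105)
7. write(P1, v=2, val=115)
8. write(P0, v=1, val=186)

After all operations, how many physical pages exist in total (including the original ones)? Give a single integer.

Answer: 7

Derivation:
Op 1: fork(P0) -> P1. 4 ppages; refcounts: pp0:2 pp1:2 pp2:2 pp3:2
Op 2: write(P1, v0, 177). refcount(pp0)=2>1 -> COPY to pp4. 5 ppages; refcounts: pp0:1 pp1:2 pp2:2 pp3:2 pp4:1
Op 3: write(P0, v0, 149). refcount(pp0)=1 -> write in place. 5 ppages; refcounts: pp0:1 pp1:2 pp2:2 pp3:2 pp4:1
Op 4: write(P0, v0, 168). refcount(pp0)=1 -> write in place. 5 ppages; refcounts: pp0:1 pp1:2 pp2:2 pp3:2 pp4:1
Op 5: read(P0, v1) -> 10. No state change.
Op 6: write(P0, v2, 105). refcount(pp2)=2>1 -> COPY to pp5. 6 ppages; refcounts: pp0:1 pp1:2 pp2:1 pp3:2 pp4:1 pp5:1
Op 7: write(P1, v2, 115). refcount(pp2)=1 -> write in place. 6 ppages; refcounts: pp0:1 pp1:2 pp2:1 pp3:2 pp4:1 pp5:1
Op 8: write(P0, v1, 186). refcount(pp1)=2>1 -> COPY to pp6. 7 ppages; refcounts: pp0:1 pp1:1 pp2:1 pp3:2 pp4:1 pp5:1 pp6:1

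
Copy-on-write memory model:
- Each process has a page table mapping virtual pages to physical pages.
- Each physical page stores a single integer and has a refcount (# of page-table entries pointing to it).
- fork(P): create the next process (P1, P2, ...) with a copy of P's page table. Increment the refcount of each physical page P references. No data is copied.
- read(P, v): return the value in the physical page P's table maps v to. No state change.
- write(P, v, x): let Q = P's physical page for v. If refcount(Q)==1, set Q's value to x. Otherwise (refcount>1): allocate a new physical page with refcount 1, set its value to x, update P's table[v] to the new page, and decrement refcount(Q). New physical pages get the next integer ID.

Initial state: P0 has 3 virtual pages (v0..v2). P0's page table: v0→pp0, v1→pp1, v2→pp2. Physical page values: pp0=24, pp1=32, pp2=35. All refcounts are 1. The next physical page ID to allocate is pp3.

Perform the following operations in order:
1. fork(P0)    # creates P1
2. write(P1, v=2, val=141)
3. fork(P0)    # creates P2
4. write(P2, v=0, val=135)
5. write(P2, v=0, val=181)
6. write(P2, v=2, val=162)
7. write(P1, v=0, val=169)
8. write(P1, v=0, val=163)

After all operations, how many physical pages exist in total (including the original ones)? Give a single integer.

Op 1: fork(P0) -> P1. 3 ppages; refcounts: pp0:2 pp1:2 pp2:2
Op 2: write(P1, v2, 141). refcount(pp2)=2>1 -> COPY to pp3. 4 ppages; refcounts: pp0:2 pp1:2 pp2:1 pp3:1
Op 3: fork(P0) -> P2. 4 ppages; refcounts: pp0:3 pp1:3 pp2:2 pp3:1
Op 4: write(P2, v0, 135). refcount(pp0)=3>1 -> COPY to pp4. 5 ppages; refcounts: pp0:2 pp1:3 pp2:2 pp3:1 pp4:1
Op 5: write(P2, v0, 181). refcount(pp4)=1 -> write in place. 5 ppages; refcounts: pp0:2 pp1:3 pp2:2 pp3:1 pp4:1
Op 6: write(P2, v2, 162). refcount(pp2)=2>1 -> COPY to pp5. 6 ppages; refcounts: pp0:2 pp1:3 pp2:1 pp3:1 pp4:1 pp5:1
Op 7: write(P1, v0, 169). refcount(pp0)=2>1 -> COPY to pp6. 7 ppages; refcounts: pp0:1 pp1:3 pp2:1 pp3:1 pp4:1 pp5:1 pp6:1
Op 8: write(P1, v0, 163). refcount(pp6)=1 -> write in place. 7 ppages; refcounts: pp0:1 pp1:3 pp2:1 pp3:1 pp4:1 pp5:1 pp6:1

Answer: 7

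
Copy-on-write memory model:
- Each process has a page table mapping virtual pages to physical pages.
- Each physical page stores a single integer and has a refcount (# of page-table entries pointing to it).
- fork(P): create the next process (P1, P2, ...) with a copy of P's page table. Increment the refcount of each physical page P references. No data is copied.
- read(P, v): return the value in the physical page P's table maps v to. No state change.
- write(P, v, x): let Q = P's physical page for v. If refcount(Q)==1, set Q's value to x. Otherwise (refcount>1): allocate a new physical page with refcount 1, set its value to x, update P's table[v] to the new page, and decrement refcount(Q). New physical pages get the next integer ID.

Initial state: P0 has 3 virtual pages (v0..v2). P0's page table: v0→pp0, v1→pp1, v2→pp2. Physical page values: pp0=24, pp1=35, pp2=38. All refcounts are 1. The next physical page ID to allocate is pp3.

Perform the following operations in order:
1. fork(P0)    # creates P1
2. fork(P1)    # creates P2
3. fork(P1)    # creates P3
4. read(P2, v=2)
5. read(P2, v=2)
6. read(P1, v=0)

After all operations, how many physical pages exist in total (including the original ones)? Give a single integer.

Answer: 3

Derivation:
Op 1: fork(P0) -> P1. 3 ppages; refcounts: pp0:2 pp1:2 pp2:2
Op 2: fork(P1) -> P2. 3 ppages; refcounts: pp0:3 pp1:3 pp2:3
Op 3: fork(P1) -> P3. 3 ppages; refcounts: pp0:4 pp1:4 pp2:4
Op 4: read(P2, v2) -> 38. No state change.
Op 5: read(P2, v2) -> 38. No state change.
Op 6: read(P1, v0) -> 24. No state change.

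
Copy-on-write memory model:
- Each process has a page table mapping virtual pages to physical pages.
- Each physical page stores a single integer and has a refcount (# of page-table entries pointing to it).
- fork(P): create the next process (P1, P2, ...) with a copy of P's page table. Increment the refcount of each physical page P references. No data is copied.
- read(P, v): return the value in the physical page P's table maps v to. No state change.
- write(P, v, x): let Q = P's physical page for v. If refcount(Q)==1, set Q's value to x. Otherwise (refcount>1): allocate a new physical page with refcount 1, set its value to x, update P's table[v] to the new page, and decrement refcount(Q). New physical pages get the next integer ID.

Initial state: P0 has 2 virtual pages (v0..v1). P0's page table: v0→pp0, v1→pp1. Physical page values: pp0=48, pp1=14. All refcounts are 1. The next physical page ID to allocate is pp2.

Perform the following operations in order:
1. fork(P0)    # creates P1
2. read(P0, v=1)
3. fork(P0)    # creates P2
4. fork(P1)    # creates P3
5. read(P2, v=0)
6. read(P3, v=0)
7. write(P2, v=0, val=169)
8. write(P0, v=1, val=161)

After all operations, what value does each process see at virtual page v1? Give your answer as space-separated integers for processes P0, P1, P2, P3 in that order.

Answer: 161 14 14 14

Derivation:
Op 1: fork(P0) -> P1. 2 ppages; refcounts: pp0:2 pp1:2
Op 2: read(P0, v1) -> 14. No state change.
Op 3: fork(P0) -> P2. 2 ppages; refcounts: pp0:3 pp1:3
Op 4: fork(P1) -> P3. 2 ppages; refcounts: pp0:4 pp1:4
Op 5: read(P2, v0) -> 48. No state change.
Op 6: read(P3, v0) -> 48. No state change.
Op 7: write(P2, v0, 169). refcount(pp0)=4>1 -> COPY to pp2. 3 ppages; refcounts: pp0:3 pp1:4 pp2:1
Op 8: write(P0, v1, 161). refcount(pp1)=4>1 -> COPY to pp3. 4 ppages; refcounts: pp0:3 pp1:3 pp2:1 pp3:1
P0: v1 -> pp3 = 161
P1: v1 -> pp1 = 14
P2: v1 -> pp1 = 14
P3: v1 -> pp1 = 14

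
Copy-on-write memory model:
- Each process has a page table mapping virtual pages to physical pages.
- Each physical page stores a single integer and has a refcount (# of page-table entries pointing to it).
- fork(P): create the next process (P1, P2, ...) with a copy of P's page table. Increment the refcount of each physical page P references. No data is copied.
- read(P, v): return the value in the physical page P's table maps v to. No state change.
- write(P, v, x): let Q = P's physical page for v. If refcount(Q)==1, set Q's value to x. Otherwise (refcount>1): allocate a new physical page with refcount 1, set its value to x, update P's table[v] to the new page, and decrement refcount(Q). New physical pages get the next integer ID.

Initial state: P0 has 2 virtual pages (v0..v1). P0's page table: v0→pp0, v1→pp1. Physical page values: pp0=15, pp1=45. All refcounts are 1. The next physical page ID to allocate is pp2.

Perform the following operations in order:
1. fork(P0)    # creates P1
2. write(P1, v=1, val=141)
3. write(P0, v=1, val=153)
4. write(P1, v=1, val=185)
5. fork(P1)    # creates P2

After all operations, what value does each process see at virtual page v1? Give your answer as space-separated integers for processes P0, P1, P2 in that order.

Answer: 153 185 185

Derivation:
Op 1: fork(P0) -> P1. 2 ppages; refcounts: pp0:2 pp1:2
Op 2: write(P1, v1, 141). refcount(pp1)=2>1 -> COPY to pp2. 3 ppages; refcounts: pp0:2 pp1:1 pp2:1
Op 3: write(P0, v1, 153). refcount(pp1)=1 -> write in place. 3 ppages; refcounts: pp0:2 pp1:1 pp2:1
Op 4: write(P1, v1, 185). refcount(pp2)=1 -> write in place. 3 ppages; refcounts: pp0:2 pp1:1 pp2:1
Op 5: fork(P1) -> P2. 3 ppages; refcounts: pp0:3 pp1:1 pp2:2
P0: v1 -> pp1 = 153
P1: v1 -> pp2 = 185
P2: v1 -> pp2 = 185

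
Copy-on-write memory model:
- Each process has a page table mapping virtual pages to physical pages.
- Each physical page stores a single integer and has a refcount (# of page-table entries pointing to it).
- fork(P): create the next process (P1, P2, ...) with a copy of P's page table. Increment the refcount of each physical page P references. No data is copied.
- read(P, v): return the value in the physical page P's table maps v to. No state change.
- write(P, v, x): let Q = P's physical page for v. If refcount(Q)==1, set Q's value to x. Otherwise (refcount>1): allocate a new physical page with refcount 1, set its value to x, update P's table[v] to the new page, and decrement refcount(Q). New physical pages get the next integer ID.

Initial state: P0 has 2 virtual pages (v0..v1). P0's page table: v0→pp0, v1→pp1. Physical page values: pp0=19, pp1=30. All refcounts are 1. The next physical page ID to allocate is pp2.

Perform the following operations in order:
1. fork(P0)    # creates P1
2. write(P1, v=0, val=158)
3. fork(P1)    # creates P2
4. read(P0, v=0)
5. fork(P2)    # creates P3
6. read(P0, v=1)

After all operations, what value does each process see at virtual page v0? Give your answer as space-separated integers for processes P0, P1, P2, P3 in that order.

Op 1: fork(P0) -> P1. 2 ppages; refcounts: pp0:2 pp1:2
Op 2: write(P1, v0, 158). refcount(pp0)=2>1 -> COPY to pp2. 3 ppages; refcounts: pp0:1 pp1:2 pp2:1
Op 3: fork(P1) -> P2. 3 ppages; refcounts: pp0:1 pp1:3 pp2:2
Op 4: read(P0, v0) -> 19. No state change.
Op 5: fork(P2) -> P3. 3 ppages; refcounts: pp0:1 pp1:4 pp2:3
Op 6: read(P0, v1) -> 30. No state change.
P0: v0 -> pp0 = 19
P1: v0 -> pp2 = 158
P2: v0 -> pp2 = 158
P3: v0 -> pp2 = 158

Answer: 19 158 158 158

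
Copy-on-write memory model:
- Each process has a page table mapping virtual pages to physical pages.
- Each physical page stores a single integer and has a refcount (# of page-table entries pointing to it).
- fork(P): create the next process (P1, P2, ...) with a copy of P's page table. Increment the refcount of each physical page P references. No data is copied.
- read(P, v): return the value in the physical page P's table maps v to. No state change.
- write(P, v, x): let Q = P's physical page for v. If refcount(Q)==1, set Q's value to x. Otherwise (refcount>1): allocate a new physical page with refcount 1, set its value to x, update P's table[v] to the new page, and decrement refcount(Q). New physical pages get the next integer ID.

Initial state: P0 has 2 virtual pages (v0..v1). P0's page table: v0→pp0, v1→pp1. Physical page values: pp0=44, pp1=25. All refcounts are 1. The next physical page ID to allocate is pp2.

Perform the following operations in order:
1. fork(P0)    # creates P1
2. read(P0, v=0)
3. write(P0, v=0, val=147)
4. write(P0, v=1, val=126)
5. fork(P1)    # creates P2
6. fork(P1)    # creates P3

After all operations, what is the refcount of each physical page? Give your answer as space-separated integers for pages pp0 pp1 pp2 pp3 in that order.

Op 1: fork(P0) -> P1. 2 ppages; refcounts: pp0:2 pp1:2
Op 2: read(P0, v0) -> 44. No state change.
Op 3: write(P0, v0, 147). refcount(pp0)=2>1 -> COPY to pp2. 3 ppages; refcounts: pp0:1 pp1:2 pp2:1
Op 4: write(P0, v1, 126). refcount(pp1)=2>1 -> COPY to pp3. 4 ppages; refcounts: pp0:1 pp1:1 pp2:1 pp3:1
Op 5: fork(P1) -> P2. 4 ppages; refcounts: pp0:2 pp1:2 pp2:1 pp3:1
Op 6: fork(P1) -> P3. 4 ppages; refcounts: pp0:3 pp1:3 pp2:1 pp3:1

Answer: 3 3 1 1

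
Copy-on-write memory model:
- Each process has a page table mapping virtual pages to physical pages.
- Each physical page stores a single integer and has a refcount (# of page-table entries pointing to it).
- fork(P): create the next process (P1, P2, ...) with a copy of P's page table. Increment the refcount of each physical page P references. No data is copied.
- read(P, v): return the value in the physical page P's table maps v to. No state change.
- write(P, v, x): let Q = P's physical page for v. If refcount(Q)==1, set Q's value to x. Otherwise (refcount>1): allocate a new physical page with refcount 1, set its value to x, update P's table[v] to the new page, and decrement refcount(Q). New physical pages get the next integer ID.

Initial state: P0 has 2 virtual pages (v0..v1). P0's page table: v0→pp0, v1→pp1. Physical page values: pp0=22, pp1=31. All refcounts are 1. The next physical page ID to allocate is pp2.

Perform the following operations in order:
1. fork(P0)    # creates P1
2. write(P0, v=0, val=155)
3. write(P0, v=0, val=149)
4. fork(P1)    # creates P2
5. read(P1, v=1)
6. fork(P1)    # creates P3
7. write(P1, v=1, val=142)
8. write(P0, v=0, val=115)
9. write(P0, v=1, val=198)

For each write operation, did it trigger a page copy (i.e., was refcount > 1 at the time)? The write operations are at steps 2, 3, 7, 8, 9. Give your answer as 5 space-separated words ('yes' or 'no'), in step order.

Op 1: fork(P0) -> P1. 2 ppages; refcounts: pp0:2 pp1:2
Op 2: write(P0, v0, 155). refcount(pp0)=2>1 -> COPY to pp2. 3 ppages; refcounts: pp0:1 pp1:2 pp2:1
Op 3: write(P0, v0, 149). refcount(pp2)=1 -> write in place. 3 ppages; refcounts: pp0:1 pp1:2 pp2:1
Op 4: fork(P1) -> P2. 3 ppages; refcounts: pp0:2 pp1:3 pp2:1
Op 5: read(P1, v1) -> 31. No state change.
Op 6: fork(P1) -> P3. 3 ppages; refcounts: pp0:3 pp1:4 pp2:1
Op 7: write(P1, v1, 142). refcount(pp1)=4>1 -> COPY to pp3. 4 ppages; refcounts: pp0:3 pp1:3 pp2:1 pp3:1
Op 8: write(P0, v0, 115). refcount(pp2)=1 -> write in place. 4 ppages; refcounts: pp0:3 pp1:3 pp2:1 pp3:1
Op 9: write(P0, v1, 198). refcount(pp1)=3>1 -> COPY to pp4. 5 ppages; refcounts: pp0:3 pp1:2 pp2:1 pp3:1 pp4:1

yes no yes no yes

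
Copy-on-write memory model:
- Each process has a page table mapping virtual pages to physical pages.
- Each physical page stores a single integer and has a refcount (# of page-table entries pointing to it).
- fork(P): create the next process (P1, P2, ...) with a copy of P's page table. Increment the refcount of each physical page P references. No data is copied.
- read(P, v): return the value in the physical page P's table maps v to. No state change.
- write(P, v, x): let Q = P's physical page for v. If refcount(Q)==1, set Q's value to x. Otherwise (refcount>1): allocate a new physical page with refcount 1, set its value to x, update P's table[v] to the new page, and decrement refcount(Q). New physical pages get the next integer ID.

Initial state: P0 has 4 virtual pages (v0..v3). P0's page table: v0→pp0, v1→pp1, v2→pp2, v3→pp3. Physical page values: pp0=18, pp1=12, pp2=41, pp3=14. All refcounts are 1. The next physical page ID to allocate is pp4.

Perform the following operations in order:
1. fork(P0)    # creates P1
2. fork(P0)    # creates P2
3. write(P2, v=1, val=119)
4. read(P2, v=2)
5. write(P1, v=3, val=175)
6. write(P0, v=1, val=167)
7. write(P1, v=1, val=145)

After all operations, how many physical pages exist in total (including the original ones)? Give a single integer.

Answer: 7

Derivation:
Op 1: fork(P0) -> P1. 4 ppages; refcounts: pp0:2 pp1:2 pp2:2 pp3:2
Op 2: fork(P0) -> P2. 4 ppages; refcounts: pp0:3 pp1:3 pp2:3 pp3:3
Op 3: write(P2, v1, 119). refcount(pp1)=3>1 -> COPY to pp4. 5 ppages; refcounts: pp0:3 pp1:2 pp2:3 pp3:3 pp4:1
Op 4: read(P2, v2) -> 41. No state change.
Op 5: write(P1, v3, 175). refcount(pp3)=3>1 -> COPY to pp5. 6 ppages; refcounts: pp0:3 pp1:2 pp2:3 pp3:2 pp4:1 pp5:1
Op 6: write(P0, v1, 167). refcount(pp1)=2>1 -> COPY to pp6. 7 ppages; refcounts: pp0:3 pp1:1 pp2:3 pp3:2 pp4:1 pp5:1 pp6:1
Op 7: write(P1, v1, 145). refcount(pp1)=1 -> write in place. 7 ppages; refcounts: pp0:3 pp1:1 pp2:3 pp3:2 pp4:1 pp5:1 pp6:1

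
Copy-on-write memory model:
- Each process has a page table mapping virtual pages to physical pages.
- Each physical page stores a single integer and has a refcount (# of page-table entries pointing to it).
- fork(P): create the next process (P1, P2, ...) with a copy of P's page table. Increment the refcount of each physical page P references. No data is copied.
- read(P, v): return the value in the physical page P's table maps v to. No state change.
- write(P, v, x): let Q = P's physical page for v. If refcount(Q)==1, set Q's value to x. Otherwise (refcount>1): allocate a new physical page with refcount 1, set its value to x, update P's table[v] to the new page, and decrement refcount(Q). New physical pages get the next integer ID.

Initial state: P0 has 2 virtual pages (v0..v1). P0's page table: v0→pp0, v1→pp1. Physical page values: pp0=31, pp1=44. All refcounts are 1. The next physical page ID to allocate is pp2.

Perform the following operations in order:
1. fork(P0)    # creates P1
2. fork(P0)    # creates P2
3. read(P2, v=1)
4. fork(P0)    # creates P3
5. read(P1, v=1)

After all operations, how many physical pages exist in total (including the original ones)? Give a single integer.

Answer: 2

Derivation:
Op 1: fork(P0) -> P1. 2 ppages; refcounts: pp0:2 pp1:2
Op 2: fork(P0) -> P2. 2 ppages; refcounts: pp0:3 pp1:3
Op 3: read(P2, v1) -> 44. No state change.
Op 4: fork(P0) -> P3. 2 ppages; refcounts: pp0:4 pp1:4
Op 5: read(P1, v1) -> 44. No state change.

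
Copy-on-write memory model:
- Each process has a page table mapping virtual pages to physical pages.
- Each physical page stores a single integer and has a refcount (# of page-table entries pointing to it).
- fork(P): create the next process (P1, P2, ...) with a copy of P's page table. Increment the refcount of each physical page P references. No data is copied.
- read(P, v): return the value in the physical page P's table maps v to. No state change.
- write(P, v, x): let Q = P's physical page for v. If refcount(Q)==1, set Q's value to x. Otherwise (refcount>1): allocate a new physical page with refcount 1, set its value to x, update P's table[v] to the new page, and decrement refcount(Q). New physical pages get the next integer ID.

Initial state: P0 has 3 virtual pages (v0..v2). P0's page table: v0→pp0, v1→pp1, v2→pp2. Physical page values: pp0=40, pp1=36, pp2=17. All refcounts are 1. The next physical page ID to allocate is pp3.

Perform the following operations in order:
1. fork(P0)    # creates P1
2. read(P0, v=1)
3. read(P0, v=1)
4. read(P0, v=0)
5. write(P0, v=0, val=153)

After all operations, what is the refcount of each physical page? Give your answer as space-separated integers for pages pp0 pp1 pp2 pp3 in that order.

Answer: 1 2 2 1

Derivation:
Op 1: fork(P0) -> P1. 3 ppages; refcounts: pp0:2 pp1:2 pp2:2
Op 2: read(P0, v1) -> 36. No state change.
Op 3: read(P0, v1) -> 36. No state change.
Op 4: read(P0, v0) -> 40. No state change.
Op 5: write(P0, v0, 153). refcount(pp0)=2>1 -> COPY to pp3. 4 ppages; refcounts: pp0:1 pp1:2 pp2:2 pp3:1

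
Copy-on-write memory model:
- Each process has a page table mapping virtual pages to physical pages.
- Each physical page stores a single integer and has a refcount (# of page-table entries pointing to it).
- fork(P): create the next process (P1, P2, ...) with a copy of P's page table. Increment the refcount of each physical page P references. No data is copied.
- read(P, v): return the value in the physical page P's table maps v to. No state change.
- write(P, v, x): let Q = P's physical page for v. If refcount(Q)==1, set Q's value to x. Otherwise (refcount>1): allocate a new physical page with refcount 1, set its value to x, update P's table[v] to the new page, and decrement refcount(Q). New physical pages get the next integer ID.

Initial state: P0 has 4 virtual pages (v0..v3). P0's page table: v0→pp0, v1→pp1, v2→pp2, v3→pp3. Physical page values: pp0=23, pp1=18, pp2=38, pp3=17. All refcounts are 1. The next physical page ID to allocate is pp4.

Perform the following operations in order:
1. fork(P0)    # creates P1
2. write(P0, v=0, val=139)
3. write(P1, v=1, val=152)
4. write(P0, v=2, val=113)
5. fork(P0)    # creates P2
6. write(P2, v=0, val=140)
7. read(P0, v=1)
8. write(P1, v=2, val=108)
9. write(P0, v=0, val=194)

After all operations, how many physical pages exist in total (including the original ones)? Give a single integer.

Op 1: fork(P0) -> P1. 4 ppages; refcounts: pp0:2 pp1:2 pp2:2 pp3:2
Op 2: write(P0, v0, 139). refcount(pp0)=2>1 -> COPY to pp4. 5 ppages; refcounts: pp0:1 pp1:2 pp2:2 pp3:2 pp4:1
Op 3: write(P1, v1, 152). refcount(pp1)=2>1 -> COPY to pp5. 6 ppages; refcounts: pp0:1 pp1:1 pp2:2 pp3:2 pp4:1 pp5:1
Op 4: write(P0, v2, 113). refcount(pp2)=2>1 -> COPY to pp6. 7 ppages; refcounts: pp0:1 pp1:1 pp2:1 pp3:2 pp4:1 pp5:1 pp6:1
Op 5: fork(P0) -> P2. 7 ppages; refcounts: pp0:1 pp1:2 pp2:1 pp3:3 pp4:2 pp5:1 pp6:2
Op 6: write(P2, v0, 140). refcount(pp4)=2>1 -> COPY to pp7. 8 ppages; refcounts: pp0:1 pp1:2 pp2:1 pp3:3 pp4:1 pp5:1 pp6:2 pp7:1
Op 7: read(P0, v1) -> 18. No state change.
Op 8: write(P1, v2, 108). refcount(pp2)=1 -> write in place. 8 ppages; refcounts: pp0:1 pp1:2 pp2:1 pp3:3 pp4:1 pp5:1 pp6:2 pp7:1
Op 9: write(P0, v0, 194). refcount(pp4)=1 -> write in place. 8 ppages; refcounts: pp0:1 pp1:2 pp2:1 pp3:3 pp4:1 pp5:1 pp6:2 pp7:1

Answer: 8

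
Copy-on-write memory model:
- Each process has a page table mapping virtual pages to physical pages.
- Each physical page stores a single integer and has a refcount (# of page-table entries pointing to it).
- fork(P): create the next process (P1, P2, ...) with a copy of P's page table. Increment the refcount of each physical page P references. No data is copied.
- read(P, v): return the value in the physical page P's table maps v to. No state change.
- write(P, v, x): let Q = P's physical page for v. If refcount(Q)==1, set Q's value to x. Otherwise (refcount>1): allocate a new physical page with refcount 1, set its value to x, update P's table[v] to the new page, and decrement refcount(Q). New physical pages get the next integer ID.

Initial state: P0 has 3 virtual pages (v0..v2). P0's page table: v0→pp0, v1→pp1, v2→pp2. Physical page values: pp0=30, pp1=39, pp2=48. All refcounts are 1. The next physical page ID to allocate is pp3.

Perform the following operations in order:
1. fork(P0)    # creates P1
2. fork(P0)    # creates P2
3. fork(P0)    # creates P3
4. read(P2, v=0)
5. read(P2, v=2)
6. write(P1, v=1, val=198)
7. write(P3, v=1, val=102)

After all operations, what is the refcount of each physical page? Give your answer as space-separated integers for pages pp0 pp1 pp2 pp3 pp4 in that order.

Op 1: fork(P0) -> P1. 3 ppages; refcounts: pp0:2 pp1:2 pp2:2
Op 2: fork(P0) -> P2. 3 ppages; refcounts: pp0:3 pp1:3 pp2:3
Op 3: fork(P0) -> P3. 3 ppages; refcounts: pp0:4 pp1:4 pp2:4
Op 4: read(P2, v0) -> 30. No state change.
Op 5: read(P2, v2) -> 48. No state change.
Op 6: write(P1, v1, 198). refcount(pp1)=4>1 -> COPY to pp3. 4 ppages; refcounts: pp0:4 pp1:3 pp2:4 pp3:1
Op 7: write(P3, v1, 102). refcount(pp1)=3>1 -> COPY to pp4. 5 ppages; refcounts: pp0:4 pp1:2 pp2:4 pp3:1 pp4:1

Answer: 4 2 4 1 1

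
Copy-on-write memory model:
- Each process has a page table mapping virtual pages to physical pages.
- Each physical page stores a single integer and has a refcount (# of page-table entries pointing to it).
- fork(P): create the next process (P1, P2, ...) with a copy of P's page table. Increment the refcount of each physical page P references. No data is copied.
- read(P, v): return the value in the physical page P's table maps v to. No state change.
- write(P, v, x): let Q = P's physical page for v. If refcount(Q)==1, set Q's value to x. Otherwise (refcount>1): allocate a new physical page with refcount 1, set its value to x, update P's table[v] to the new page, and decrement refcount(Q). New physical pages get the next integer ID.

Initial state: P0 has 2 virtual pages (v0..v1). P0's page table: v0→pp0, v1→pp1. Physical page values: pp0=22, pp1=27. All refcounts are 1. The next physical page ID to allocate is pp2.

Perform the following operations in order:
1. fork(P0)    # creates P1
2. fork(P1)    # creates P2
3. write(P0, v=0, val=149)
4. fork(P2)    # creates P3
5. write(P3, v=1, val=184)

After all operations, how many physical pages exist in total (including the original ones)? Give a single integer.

Answer: 4

Derivation:
Op 1: fork(P0) -> P1. 2 ppages; refcounts: pp0:2 pp1:2
Op 2: fork(P1) -> P2. 2 ppages; refcounts: pp0:3 pp1:3
Op 3: write(P0, v0, 149). refcount(pp0)=3>1 -> COPY to pp2. 3 ppages; refcounts: pp0:2 pp1:3 pp2:1
Op 4: fork(P2) -> P3. 3 ppages; refcounts: pp0:3 pp1:4 pp2:1
Op 5: write(P3, v1, 184). refcount(pp1)=4>1 -> COPY to pp3. 4 ppages; refcounts: pp0:3 pp1:3 pp2:1 pp3:1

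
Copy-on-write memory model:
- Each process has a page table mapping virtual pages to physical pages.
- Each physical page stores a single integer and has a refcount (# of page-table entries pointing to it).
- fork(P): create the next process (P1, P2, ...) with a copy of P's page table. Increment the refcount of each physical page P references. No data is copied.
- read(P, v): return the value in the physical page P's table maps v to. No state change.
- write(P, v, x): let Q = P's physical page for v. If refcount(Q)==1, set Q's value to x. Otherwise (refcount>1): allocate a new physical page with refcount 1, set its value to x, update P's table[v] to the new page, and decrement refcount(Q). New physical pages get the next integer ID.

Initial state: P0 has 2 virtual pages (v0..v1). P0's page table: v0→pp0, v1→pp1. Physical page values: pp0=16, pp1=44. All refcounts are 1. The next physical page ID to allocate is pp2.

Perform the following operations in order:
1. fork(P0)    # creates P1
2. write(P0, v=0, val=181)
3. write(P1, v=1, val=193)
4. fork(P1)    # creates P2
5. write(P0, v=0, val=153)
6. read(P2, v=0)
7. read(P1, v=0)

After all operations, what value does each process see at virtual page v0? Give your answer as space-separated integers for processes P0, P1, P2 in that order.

Answer: 153 16 16

Derivation:
Op 1: fork(P0) -> P1. 2 ppages; refcounts: pp0:2 pp1:2
Op 2: write(P0, v0, 181). refcount(pp0)=2>1 -> COPY to pp2. 3 ppages; refcounts: pp0:1 pp1:2 pp2:1
Op 3: write(P1, v1, 193). refcount(pp1)=2>1 -> COPY to pp3. 4 ppages; refcounts: pp0:1 pp1:1 pp2:1 pp3:1
Op 4: fork(P1) -> P2. 4 ppages; refcounts: pp0:2 pp1:1 pp2:1 pp3:2
Op 5: write(P0, v0, 153). refcount(pp2)=1 -> write in place. 4 ppages; refcounts: pp0:2 pp1:1 pp2:1 pp3:2
Op 6: read(P2, v0) -> 16. No state change.
Op 7: read(P1, v0) -> 16. No state change.
P0: v0 -> pp2 = 153
P1: v0 -> pp0 = 16
P2: v0 -> pp0 = 16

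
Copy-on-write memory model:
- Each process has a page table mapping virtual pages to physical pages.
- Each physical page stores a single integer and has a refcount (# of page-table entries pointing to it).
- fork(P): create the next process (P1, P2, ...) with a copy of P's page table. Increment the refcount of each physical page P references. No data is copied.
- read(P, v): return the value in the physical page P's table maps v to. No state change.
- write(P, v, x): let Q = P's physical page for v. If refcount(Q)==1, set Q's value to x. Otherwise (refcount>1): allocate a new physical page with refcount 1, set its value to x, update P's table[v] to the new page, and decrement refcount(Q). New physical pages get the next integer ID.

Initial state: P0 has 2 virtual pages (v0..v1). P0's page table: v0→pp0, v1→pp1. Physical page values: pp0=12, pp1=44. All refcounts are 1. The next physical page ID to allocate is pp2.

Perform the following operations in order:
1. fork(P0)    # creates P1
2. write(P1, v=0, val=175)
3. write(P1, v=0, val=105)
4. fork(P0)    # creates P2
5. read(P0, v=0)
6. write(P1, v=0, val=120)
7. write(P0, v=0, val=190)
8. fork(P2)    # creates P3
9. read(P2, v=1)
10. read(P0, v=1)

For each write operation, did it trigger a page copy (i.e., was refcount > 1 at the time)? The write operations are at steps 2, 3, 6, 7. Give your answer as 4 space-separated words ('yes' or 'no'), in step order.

Op 1: fork(P0) -> P1. 2 ppages; refcounts: pp0:2 pp1:2
Op 2: write(P1, v0, 175). refcount(pp0)=2>1 -> COPY to pp2. 3 ppages; refcounts: pp0:1 pp1:2 pp2:1
Op 3: write(P1, v0, 105). refcount(pp2)=1 -> write in place. 3 ppages; refcounts: pp0:1 pp1:2 pp2:1
Op 4: fork(P0) -> P2. 3 ppages; refcounts: pp0:2 pp1:3 pp2:1
Op 5: read(P0, v0) -> 12. No state change.
Op 6: write(P1, v0, 120). refcount(pp2)=1 -> write in place. 3 ppages; refcounts: pp0:2 pp1:3 pp2:1
Op 7: write(P0, v0, 190). refcount(pp0)=2>1 -> COPY to pp3. 4 ppages; refcounts: pp0:1 pp1:3 pp2:1 pp3:1
Op 8: fork(P2) -> P3. 4 ppages; refcounts: pp0:2 pp1:4 pp2:1 pp3:1
Op 9: read(P2, v1) -> 44. No state change.
Op 10: read(P0, v1) -> 44. No state change.

yes no no yes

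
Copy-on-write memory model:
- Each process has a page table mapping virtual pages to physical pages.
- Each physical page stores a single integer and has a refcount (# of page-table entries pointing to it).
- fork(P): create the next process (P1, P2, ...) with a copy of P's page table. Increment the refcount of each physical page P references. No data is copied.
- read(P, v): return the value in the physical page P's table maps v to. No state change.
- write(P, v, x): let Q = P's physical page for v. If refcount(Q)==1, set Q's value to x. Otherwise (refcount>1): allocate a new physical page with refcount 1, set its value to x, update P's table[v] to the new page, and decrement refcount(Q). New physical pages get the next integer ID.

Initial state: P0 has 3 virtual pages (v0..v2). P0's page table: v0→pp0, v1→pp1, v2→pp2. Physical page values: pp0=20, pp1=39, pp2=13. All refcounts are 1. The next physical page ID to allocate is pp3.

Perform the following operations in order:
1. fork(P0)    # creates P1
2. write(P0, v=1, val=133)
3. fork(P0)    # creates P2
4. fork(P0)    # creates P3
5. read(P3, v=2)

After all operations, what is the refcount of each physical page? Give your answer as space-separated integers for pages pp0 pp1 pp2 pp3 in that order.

Answer: 4 1 4 3

Derivation:
Op 1: fork(P0) -> P1. 3 ppages; refcounts: pp0:2 pp1:2 pp2:2
Op 2: write(P0, v1, 133). refcount(pp1)=2>1 -> COPY to pp3. 4 ppages; refcounts: pp0:2 pp1:1 pp2:2 pp3:1
Op 3: fork(P0) -> P2. 4 ppages; refcounts: pp0:3 pp1:1 pp2:3 pp3:2
Op 4: fork(P0) -> P3. 4 ppages; refcounts: pp0:4 pp1:1 pp2:4 pp3:3
Op 5: read(P3, v2) -> 13. No state change.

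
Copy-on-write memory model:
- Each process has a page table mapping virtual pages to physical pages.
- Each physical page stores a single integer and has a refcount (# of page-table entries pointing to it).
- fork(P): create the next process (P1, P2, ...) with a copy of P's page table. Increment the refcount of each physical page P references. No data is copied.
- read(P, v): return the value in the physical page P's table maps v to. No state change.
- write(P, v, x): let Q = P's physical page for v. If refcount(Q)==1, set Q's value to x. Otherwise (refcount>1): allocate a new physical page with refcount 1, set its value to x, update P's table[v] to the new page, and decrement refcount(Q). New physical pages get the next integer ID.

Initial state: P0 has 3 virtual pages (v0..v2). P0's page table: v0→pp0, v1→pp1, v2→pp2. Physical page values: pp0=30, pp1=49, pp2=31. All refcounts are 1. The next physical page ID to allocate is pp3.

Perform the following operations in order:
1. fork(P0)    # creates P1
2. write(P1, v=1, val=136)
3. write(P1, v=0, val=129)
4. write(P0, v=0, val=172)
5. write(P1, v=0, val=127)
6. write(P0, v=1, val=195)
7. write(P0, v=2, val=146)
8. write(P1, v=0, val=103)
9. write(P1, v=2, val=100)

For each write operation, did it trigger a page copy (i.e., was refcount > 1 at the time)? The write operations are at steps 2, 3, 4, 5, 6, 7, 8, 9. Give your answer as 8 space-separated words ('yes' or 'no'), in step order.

Op 1: fork(P0) -> P1. 3 ppages; refcounts: pp0:2 pp1:2 pp2:2
Op 2: write(P1, v1, 136). refcount(pp1)=2>1 -> COPY to pp3. 4 ppages; refcounts: pp0:2 pp1:1 pp2:2 pp3:1
Op 3: write(P1, v0, 129). refcount(pp0)=2>1 -> COPY to pp4. 5 ppages; refcounts: pp0:1 pp1:1 pp2:2 pp3:1 pp4:1
Op 4: write(P0, v0, 172). refcount(pp0)=1 -> write in place. 5 ppages; refcounts: pp0:1 pp1:1 pp2:2 pp3:1 pp4:1
Op 5: write(P1, v0, 127). refcount(pp4)=1 -> write in place. 5 ppages; refcounts: pp0:1 pp1:1 pp2:2 pp3:1 pp4:1
Op 6: write(P0, v1, 195). refcount(pp1)=1 -> write in place. 5 ppages; refcounts: pp0:1 pp1:1 pp2:2 pp3:1 pp4:1
Op 7: write(P0, v2, 146). refcount(pp2)=2>1 -> COPY to pp5. 6 ppages; refcounts: pp0:1 pp1:1 pp2:1 pp3:1 pp4:1 pp5:1
Op 8: write(P1, v0, 103). refcount(pp4)=1 -> write in place. 6 ppages; refcounts: pp0:1 pp1:1 pp2:1 pp3:1 pp4:1 pp5:1
Op 9: write(P1, v2, 100). refcount(pp2)=1 -> write in place. 6 ppages; refcounts: pp0:1 pp1:1 pp2:1 pp3:1 pp4:1 pp5:1

yes yes no no no yes no no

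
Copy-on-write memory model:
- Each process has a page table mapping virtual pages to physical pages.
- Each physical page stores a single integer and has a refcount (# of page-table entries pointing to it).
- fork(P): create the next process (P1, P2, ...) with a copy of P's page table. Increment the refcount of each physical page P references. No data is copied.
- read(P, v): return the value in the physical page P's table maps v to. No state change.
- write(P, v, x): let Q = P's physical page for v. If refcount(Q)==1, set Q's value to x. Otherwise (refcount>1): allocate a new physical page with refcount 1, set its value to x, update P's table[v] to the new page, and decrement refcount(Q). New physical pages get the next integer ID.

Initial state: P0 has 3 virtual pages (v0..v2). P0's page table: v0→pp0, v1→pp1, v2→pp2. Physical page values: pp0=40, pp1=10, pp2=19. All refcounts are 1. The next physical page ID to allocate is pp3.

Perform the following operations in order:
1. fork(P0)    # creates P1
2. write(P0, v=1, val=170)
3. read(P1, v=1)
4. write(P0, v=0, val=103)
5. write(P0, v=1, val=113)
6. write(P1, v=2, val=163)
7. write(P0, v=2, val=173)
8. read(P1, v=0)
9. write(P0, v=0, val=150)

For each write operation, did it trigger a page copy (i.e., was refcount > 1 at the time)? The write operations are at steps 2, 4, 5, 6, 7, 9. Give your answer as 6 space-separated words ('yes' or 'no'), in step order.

Op 1: fork(P0) -> P1. 3 ppages; refcounts: pp0:2 pp1:2 pp2:2
Op 2: write(P0, v1, 170). refcount(pp1)=2>1 -> COPY to pp3. 4 ppages; refcounts: pp0:2 pp1:1 pp2:2 pp3:1
Op 3: read(P1, v1) -> 10. No state change.
Op 4: write(P0, v0, 103). refcount(pp0)=2>1 -> COPY to pp4. 5 ppages; refcounts: pp0:1 pp1:1 pp2:2 pp3:1 pp4:1
Op 5: write(P0, v1, 113). refcount(pp3)=1 -> write in place. 5 ppages; refcounts: pp0:1 pp1:1 pp2:2 pp3:1 pp4:1
Op 6: write(P1, v2, 163). refcount(pp2)=2>1 -> COPY to pp5. 6 ppages; refcounts: pp0:1 pp1:1 pp2:1 pp3:1 pp4:1 pp5:1
Op 7: write(P0, v2, 173). refcount(pp2)=1 -> write in place. 6 ppages; refcounts: pp0:1 pp1:1 pp2:1 pp3:1 pp4:1 pp5:1
Op 8: read(P1, v0) -> 40. No state change.
Op 9: write(P0, v0, 150). refcount(pp4)=1 -> write in place. 6 ppages; refcounts: pp0:1 pp1:1 pp2:1 pp3:1 pp4:1 pp5:1

yes yes no yes no no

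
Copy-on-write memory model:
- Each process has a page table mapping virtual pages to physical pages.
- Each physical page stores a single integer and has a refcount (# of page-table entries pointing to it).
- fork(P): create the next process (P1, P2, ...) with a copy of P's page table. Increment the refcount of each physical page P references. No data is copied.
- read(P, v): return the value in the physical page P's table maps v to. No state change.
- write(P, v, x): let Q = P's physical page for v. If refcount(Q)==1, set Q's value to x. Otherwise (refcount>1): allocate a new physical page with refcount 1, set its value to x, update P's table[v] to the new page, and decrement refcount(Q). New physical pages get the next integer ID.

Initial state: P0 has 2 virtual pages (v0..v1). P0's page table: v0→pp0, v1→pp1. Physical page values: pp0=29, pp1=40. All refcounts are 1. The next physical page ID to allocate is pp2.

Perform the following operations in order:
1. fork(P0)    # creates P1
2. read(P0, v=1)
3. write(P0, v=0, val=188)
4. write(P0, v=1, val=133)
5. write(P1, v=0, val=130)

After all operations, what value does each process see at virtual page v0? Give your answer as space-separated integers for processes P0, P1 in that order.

Op 1: fork(P0) -> P1. 2 ppages; refcounts: pp0:2 pp1:2
Op 2: read(P0, v1) -> 40. No state change.
Op 3: write(P0, v0, 188). refcount(pp0)=2>1 -> COPY to pp2. 3 ppages; refcounts: pp0:1 pp1:2 pp2:1
Op 4: write(P0, v1, 133). refcount(pp1)=2>1 -> COPY to pp3. 4 ppages; refcounts: pp0:1 pp1:1 pp2:1 pp3:1
Op 5: write(P1, v0, 130). refcount(pp0)=1 -> write in place. 4 ppages; refcounts: pp0:1 pp1:1 pp2:1 pp3:1
P0: v0 -> pp2 = 188
P1: v0 -> pp0 = 130

Answer: 188 130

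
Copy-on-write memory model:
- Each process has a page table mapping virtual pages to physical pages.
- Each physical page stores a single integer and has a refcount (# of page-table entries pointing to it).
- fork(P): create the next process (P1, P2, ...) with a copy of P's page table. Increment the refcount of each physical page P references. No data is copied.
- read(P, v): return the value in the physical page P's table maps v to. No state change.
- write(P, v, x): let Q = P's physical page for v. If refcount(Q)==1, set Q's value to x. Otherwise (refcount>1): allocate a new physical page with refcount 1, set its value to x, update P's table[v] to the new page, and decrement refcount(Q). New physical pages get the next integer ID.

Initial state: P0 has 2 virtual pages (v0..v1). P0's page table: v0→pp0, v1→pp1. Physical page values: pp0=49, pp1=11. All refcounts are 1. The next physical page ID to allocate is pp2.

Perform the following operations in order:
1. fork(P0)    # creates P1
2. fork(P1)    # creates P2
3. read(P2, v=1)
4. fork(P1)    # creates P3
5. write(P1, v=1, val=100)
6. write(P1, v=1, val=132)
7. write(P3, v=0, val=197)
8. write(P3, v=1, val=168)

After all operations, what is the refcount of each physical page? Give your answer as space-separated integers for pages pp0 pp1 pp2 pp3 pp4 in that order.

Op 1: fork(P0) -> P1. 2 ppages; refcounts: pp0:2 pp1:2
Op 2: fork(P1) -> P2. 2 ppages; refcounts: pp0:3 pp1:3
Op 3: read(P2, v1) -> 11. No state change.
Op 4: fork(P1) -> P3. 2 ppages; refcounts: pp0:4 pp1:4
Op 5: write(P1, v1, 100). refcount(pp1)=4>1 -> COPY to pp2. 3 ppages; refcounts: pp0:4 pp1:3 pp2:1
Op 6: write(P1, v1, 132). refcount(pp2)=1 -> write in place. 3 ppages; refcounts: pp0:4 pp1:3 pp2:1
Op 7: write(P3, v0, 197). refcount(pp0)=4>1 -> COPY to pp3. 4 ppages; refcounts: pp0:3 pp1:3 pp2:1 pp3:1
Op 8: write(P3, v1, 168). refcount(pp1)=3>1 -> COPY to pp4. 5 ppages; refcounts: pp0:3 pp1:2 pp2:1 pp3:1 pp4:1

Answer: 3 2 1 1 1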